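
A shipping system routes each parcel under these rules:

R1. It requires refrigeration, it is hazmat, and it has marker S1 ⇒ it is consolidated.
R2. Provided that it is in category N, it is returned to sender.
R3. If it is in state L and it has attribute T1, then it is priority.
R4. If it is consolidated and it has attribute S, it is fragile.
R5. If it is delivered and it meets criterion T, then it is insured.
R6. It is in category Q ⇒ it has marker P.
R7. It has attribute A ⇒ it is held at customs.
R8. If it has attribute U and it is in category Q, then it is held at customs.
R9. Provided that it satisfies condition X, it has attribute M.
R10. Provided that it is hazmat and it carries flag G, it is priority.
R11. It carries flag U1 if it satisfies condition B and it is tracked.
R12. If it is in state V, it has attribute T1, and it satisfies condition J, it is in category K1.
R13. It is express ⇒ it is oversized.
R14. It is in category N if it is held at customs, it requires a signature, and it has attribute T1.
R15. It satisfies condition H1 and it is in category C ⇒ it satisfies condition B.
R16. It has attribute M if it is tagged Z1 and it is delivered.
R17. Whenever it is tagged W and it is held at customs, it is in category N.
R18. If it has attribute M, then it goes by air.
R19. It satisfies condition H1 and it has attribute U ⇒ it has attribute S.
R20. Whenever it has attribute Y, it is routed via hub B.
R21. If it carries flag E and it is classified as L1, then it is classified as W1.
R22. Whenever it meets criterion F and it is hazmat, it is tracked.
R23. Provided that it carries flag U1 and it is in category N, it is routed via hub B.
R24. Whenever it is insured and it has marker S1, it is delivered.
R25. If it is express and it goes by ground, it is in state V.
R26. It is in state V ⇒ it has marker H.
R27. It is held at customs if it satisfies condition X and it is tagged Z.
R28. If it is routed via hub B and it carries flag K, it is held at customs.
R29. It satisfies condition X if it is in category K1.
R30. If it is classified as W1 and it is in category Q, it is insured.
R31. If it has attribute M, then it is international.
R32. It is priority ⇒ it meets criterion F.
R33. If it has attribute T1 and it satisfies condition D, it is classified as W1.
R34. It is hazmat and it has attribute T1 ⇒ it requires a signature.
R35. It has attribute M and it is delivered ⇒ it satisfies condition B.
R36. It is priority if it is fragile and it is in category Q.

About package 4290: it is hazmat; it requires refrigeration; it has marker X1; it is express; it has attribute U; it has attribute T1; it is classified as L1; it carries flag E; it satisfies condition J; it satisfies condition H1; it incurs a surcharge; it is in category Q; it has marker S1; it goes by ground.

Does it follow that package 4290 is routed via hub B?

Yes

By R1 (it requires refrigeration, it is hazmat, it has marker S1): it is consolidated.
By R8 (it has attribute U, it is in category Q): it is held at customs.
By R19 (it satisfies condition H1, it has attribute U): it has attribute S.
By R21 (it carries flag E, it is classified as L1): it is classified as W1.
By R25 (it is express, it goes by ground): it is in state V.
By R30 (it is classified as W1, it is in category Q): it is insured.
By R34 (it is hazmat, it has attribute T1): it requires a signature.
By R4 (it is consolidated, it has attribute S): it is fragile.
By R12 (it is in state V, it has attribute T1, it satisfies condition J): it is in category K1.
By R14 (it is held at customs, it requires a signature, it has attribute T1): it is in category N.
By R24 (it is insured, it has marker S1): it is delivered.
By R29 (it is in category K1): it satisfies condition X.
By R36 (it is fragile, it is in category Q): it is priority.
By R9 (it satisfies condition X): it has attribute M.
By R32 (it is priority): it meets criterion F.
By R35 (it has attribute M, it is delivered): it satisfies condition B.
By R22 (it meets criterion F, it is hazmat): it is tracked.
By R11 (it satisfies condition B, it is tracked): it carries flag U1.
By R23 (it carries flag U1, it is in category N): it is routed via hub B.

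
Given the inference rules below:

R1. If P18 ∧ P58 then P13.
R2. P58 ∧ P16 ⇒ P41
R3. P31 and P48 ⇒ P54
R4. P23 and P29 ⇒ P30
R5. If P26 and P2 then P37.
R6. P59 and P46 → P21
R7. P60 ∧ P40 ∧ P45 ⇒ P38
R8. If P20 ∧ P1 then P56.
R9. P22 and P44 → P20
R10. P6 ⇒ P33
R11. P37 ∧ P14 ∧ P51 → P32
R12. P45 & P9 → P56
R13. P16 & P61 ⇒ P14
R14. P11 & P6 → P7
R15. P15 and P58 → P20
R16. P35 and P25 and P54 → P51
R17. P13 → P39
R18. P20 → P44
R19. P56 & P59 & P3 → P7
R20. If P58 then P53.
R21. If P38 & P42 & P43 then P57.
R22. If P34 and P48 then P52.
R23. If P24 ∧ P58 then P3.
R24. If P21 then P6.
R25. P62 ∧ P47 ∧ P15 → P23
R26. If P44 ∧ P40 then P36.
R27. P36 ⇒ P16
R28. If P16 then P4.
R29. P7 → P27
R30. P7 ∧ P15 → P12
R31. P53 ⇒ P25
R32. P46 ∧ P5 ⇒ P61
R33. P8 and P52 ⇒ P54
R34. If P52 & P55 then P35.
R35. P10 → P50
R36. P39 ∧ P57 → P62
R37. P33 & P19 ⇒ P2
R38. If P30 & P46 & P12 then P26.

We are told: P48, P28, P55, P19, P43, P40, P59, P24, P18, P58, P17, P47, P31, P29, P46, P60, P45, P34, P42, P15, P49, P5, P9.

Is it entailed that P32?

P13  (by R1: P18, P58)
P54  (by R3: P31, P48)
P21  (by R6: P59, P46)
P38  (by R7: P60, P40, P45)
P56  (by R12: P45, P9)
P20  (by R15: P15, P58)
P39  (by R17: P13)
P44  (by R18: P20)
P53  (by R20: P58)
P57  (by R21: P38, P42, P43)
P52  (by R22: P34, P48)
P3  (by R23: P24, P58)
P6  (by R24: P21)
P36  (by R26: P44, P40)
P16  (by R27: P36)
P25  (by R31: P53)
P61  (by R32: P46, P5)
P35  (by R34: P52, P55)
P62  (by R36: P39, P57)
P33  (by R10: P6)
P14  (by R13: P16, P61)
P51  (by R16: P35, P25, P54)
P7  (by R19: P56, P59, P3)
P23  (by R25: P62, P47, P15)
P12  (by R30: P7, P15)
P2  (by R37: P33, P19)
P30  (by R4: P23, P29)
P26  (by R38: P30, P46, P12)
P37  (by R5: P26, P2)
P32  (by R11: P37, P14, P51)

Yes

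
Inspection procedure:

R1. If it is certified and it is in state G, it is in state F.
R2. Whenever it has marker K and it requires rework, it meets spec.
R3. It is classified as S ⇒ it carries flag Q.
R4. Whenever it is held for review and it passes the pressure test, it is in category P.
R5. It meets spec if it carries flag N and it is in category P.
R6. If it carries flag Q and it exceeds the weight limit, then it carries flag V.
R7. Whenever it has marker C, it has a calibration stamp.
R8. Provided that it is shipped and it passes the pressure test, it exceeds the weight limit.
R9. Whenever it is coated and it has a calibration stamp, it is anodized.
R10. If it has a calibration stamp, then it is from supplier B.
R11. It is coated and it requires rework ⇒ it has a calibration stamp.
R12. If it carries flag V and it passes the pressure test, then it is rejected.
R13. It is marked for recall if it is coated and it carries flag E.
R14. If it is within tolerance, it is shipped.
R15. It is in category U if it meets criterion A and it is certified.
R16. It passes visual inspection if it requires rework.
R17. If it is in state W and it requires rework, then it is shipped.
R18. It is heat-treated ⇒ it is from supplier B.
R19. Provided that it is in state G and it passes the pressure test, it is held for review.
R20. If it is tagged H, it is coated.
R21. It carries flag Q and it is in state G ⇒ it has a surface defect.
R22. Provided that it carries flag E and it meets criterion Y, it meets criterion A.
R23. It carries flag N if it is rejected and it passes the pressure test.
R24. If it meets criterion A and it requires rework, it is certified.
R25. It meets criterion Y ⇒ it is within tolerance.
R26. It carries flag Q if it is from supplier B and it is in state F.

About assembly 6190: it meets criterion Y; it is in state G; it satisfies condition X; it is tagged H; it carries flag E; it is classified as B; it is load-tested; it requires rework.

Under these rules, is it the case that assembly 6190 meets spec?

Forward chaining from the given facts derives: passes visual inspection, is coated, meets criterion A, is certified, is within tolerance, is in state F, has a calibration stamp, is marked for recall, is shipped, is in category U, is anodized, is from supplier B, carries flag Q, has a surface defect.
Rules concluding "it meets spec": R2 needs "it has marker K"; R5 needs "it carries flag N" — none of these are established.

No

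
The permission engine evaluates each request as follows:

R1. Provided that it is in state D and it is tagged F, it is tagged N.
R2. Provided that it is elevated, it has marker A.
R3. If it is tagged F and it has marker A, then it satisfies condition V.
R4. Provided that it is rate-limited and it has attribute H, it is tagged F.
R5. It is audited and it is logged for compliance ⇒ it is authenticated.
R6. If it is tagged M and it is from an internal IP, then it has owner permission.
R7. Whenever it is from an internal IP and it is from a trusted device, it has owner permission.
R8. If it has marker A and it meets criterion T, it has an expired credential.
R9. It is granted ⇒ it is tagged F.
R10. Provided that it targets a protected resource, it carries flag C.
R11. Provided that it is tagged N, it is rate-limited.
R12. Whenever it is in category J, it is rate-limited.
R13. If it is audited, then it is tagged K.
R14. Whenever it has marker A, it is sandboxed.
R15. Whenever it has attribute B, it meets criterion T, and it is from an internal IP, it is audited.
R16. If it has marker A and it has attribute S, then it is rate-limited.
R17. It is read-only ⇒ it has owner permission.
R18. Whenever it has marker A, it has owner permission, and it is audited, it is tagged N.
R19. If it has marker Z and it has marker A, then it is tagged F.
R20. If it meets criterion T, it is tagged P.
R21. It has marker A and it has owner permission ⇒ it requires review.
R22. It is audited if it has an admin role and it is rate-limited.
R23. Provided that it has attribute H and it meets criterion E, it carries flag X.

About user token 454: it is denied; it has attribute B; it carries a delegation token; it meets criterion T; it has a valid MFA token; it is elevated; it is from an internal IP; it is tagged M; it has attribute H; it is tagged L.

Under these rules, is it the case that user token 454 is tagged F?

Yes

By R2 (it is elevated): it has marker A.
By R6 (it is tagged M, it is from an internal IP): it has owner permission.
By R15 (it has attribute B, it meets criterion T, it is from an internal IP): it is audited.
By R18 (it has marker A, it has owner permission, it is audited): it is tagged N.
By R11 (it is tagged N): it is rate-limited.
By R4 (it is rate-limited, it has attribute H): it is tagged F.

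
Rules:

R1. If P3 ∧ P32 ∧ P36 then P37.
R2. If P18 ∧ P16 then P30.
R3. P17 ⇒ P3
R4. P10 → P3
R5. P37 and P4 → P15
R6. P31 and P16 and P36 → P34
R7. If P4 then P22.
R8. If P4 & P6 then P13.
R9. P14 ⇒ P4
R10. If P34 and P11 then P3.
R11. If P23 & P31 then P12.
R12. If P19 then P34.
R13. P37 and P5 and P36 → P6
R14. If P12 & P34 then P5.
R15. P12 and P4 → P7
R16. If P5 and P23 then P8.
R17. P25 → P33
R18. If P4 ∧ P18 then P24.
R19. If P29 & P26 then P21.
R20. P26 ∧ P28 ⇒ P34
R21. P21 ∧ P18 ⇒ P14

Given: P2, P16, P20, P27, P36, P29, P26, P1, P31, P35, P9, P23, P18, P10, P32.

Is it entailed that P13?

P3  (by R4: P10)
P34  (by R6: P31, P16, P36)
P12  (by R11: P23, P31)
P5  (by R14: P12, P34)
P21  (by R19: P29, P26)
P14  (by R21: P21, P18)
P37  (by R1: P3, P32, P36)
P4  (by R9: P14)
P6  (by R13: P37, P5, P36)
P13  (by R8: P4, P6)

Yes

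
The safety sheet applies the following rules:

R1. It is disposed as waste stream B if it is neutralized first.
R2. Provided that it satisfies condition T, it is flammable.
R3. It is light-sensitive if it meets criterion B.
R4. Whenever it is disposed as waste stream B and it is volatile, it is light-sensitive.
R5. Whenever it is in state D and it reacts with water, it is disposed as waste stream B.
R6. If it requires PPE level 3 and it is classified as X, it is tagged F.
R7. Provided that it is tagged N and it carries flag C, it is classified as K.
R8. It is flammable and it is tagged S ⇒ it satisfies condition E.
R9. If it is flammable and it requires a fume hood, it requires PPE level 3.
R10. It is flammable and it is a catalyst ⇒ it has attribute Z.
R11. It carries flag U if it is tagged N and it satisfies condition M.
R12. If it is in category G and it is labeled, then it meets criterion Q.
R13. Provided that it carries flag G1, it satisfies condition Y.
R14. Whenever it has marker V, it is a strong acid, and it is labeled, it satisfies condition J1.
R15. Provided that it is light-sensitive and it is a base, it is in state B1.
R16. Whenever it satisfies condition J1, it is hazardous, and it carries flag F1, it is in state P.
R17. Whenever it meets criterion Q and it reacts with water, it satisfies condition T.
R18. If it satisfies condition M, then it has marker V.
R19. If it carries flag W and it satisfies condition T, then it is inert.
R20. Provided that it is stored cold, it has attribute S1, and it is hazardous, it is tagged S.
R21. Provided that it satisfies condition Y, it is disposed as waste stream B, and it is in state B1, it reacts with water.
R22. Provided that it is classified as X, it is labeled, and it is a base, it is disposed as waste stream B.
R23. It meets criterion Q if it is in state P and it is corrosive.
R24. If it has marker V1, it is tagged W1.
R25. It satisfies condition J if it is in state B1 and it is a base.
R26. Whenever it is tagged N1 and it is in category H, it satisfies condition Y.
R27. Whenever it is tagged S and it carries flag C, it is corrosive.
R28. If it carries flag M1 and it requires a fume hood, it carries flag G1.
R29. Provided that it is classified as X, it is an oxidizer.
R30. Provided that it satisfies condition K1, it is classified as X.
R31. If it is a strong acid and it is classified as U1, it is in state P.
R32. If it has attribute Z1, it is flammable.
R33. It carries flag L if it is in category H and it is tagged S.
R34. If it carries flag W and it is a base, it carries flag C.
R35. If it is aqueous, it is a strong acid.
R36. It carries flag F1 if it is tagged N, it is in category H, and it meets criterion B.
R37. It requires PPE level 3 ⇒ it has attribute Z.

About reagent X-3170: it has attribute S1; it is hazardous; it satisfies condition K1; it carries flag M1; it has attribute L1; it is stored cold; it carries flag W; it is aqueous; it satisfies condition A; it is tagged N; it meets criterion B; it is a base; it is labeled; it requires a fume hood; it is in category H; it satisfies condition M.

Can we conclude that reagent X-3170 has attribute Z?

By R3 (it meets criterion B): it is light-sensitive.
By R15 (it is light-sensitive, it is a base): it is in state B1.
By R18 (it satisfies condition M): it has marker V.
By R20 (it is stored cold, it has attribute S1, it is hazardous): it is tagged S.
By R28 (it carries flag M1, it requires a fume hood): it carries flag G1.
By R30 (it satisfies condition K1): it is classified as X.
By R34 (it carries flag W, it is a base): it carries flag C.
By R35 (it is aqueous): it is a strong acid.
By R36 (it is tagged N, it is in category H, it meets criterion B): it carries flag F1.
By R13 (it carries flag G1): it satisfies condition Y.
By R14 (it has marker V, it is a strong acid, it is labeled): it satisfies condition J1.
By R16 (it satisfies condition J1, it is hazardous, it carries flag F1): it is in state P.
By R22 (it is classified as X, it is labeled, it is a base): it is disposed as waste stream B.
By R27 (it is tagged S, it carries flag C): it is corrosive.
By R21 (it satisfies condition Y, it is disposed as waste stream B, it is in state B1): it reacts with water.
By R23 (it is in state P, it is corrosive): it meets criterion Q.
By R17 (it meets criterion Q, it reacts with water): it satisfies condition T.
By R2 (it satisfies condition T): it is flammable.
By R9 (it is flammable, it requires a fume hood): it requires PPE level 3.
By R37 (it requires PPE level 3): it has attribute Z.

Yes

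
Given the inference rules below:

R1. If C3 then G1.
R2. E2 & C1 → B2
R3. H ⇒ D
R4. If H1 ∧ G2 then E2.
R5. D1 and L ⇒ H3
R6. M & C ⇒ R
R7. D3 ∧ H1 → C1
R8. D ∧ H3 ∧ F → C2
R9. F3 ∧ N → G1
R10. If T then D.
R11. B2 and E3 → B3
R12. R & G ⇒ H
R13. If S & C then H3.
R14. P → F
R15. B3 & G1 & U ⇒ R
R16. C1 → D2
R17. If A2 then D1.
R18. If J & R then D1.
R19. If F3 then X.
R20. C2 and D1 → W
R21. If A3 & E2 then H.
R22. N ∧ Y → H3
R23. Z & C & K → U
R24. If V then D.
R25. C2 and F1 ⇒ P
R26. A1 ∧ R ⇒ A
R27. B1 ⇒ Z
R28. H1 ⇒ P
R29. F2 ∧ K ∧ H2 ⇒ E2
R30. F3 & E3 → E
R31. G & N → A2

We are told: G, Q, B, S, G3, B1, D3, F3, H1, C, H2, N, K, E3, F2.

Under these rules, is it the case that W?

C1  (by R7: D3, H1)
G1  (by R9: F3, N)
H3  (by R13: S, C)
Z  (by R27: B1)
P  (by R28: H1)
E2  (by R29: F2, K, H2)
A2  (by R31: G, N)
B2  (by R2: E2, C1)
B3  (by R11: B2, E3)
F  (by R14: P)
D1  (by R17: A2)
U  (by R23: Z, C, K)
R  (by R15: B3, G1, U)
H  (by R12: R, G)
D  (by R3: H)
C2  (by R8: D, H3, F)
W  (by R20: C2, D1)

Yes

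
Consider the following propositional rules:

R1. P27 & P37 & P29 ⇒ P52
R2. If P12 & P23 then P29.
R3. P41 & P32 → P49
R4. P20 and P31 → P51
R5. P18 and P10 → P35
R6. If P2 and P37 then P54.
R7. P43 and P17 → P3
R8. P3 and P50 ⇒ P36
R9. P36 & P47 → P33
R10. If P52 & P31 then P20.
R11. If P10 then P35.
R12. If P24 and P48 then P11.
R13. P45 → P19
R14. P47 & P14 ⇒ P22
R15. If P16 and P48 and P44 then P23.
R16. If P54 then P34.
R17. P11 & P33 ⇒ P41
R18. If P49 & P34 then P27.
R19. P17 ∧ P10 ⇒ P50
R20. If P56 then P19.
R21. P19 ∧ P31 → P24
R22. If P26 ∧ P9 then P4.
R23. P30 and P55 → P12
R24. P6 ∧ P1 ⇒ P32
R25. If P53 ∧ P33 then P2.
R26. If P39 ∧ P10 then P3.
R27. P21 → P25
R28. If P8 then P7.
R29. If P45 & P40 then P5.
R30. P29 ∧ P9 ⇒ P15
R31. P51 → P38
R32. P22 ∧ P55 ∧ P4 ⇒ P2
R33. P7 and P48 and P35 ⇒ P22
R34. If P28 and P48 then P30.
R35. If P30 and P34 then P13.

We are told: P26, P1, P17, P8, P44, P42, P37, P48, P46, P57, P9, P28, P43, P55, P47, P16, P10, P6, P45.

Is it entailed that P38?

No

Forward chaining from the given facts derives: P3, P35, P19, P23, P50, P4, P32, P7, P22, P30, P36, P33, P12, P2, P29, P54, P34, P15, P13.
The only rule concluding P38 is R31, which needs P51; that is never established.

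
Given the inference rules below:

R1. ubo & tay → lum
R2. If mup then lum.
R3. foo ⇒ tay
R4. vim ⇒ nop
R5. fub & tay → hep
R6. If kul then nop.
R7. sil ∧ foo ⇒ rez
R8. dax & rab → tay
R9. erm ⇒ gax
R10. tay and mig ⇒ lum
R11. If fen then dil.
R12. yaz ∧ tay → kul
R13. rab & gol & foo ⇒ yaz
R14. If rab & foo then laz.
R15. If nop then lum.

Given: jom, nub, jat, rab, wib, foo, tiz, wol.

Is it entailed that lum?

Forward chaining from the given facts derives: tay, laz.
Rules concluding lum: R1 needs ubo; R2 needs mup; R10 needs mig; R15 needs nop — none of these are established.

No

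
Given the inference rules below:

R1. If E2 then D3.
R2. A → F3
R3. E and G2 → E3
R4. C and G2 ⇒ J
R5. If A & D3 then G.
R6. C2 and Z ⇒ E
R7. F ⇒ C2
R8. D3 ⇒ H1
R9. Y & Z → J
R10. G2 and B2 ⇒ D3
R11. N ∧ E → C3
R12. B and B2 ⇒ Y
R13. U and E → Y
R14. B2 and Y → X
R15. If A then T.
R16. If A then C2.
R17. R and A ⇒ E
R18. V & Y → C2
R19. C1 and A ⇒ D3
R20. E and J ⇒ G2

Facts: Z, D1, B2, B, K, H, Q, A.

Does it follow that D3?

Yes

Y  (by R12: B, B2)
C2  (by R16: A)
E  (by R6: C2, Z)
J  (by R9: Y, Z)
G2  (by R20: E, J)
D3  (by R10: G2, B2)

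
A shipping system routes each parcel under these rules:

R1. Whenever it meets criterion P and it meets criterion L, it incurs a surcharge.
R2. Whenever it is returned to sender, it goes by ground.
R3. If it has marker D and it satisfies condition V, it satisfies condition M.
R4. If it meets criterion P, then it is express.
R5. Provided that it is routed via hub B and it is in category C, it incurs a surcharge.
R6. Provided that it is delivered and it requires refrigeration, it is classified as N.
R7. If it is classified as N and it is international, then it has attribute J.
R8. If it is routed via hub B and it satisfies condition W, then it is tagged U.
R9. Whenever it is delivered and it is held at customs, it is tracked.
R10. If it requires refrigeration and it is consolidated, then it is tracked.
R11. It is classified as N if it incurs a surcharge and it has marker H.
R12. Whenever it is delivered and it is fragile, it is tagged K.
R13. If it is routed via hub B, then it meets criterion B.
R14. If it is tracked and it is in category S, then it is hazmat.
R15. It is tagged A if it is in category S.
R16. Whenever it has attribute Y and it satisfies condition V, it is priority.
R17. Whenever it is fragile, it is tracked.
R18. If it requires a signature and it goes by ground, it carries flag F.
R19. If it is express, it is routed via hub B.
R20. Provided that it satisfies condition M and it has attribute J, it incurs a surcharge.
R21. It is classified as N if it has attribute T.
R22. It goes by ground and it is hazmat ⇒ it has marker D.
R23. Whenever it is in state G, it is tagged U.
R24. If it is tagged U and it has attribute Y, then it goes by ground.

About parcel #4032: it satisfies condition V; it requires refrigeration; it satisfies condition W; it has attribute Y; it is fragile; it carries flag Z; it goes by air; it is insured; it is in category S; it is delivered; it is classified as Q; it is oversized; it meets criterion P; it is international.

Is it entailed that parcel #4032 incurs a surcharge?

Yes

By R4 (it meets criterion P): it is express.
By R6 (it is delivered, it requires refrigeration): it is classified as N.
By R7 (it is classified as N, it is international): it has attribute J.
By R17 (it is fragile): it is tracked.
By R19 (it is express): it is routed via hub B.
By R8 (it is routed via hub B, it satisfies condition W): it is tagged U.
By R14 (it is tracked, it is in category S): it is hazmat.
By R24 (it is tagged U, it has attribute Y): it goes by ground.
By R22 (it goes by ground, it is hazmat): it has marker D.
By R3 (it has marker D, it satisfies condition V): it satisfies condition M.
By R20 (it satisfies condition M, it has attribute J): it incurs a surcharge.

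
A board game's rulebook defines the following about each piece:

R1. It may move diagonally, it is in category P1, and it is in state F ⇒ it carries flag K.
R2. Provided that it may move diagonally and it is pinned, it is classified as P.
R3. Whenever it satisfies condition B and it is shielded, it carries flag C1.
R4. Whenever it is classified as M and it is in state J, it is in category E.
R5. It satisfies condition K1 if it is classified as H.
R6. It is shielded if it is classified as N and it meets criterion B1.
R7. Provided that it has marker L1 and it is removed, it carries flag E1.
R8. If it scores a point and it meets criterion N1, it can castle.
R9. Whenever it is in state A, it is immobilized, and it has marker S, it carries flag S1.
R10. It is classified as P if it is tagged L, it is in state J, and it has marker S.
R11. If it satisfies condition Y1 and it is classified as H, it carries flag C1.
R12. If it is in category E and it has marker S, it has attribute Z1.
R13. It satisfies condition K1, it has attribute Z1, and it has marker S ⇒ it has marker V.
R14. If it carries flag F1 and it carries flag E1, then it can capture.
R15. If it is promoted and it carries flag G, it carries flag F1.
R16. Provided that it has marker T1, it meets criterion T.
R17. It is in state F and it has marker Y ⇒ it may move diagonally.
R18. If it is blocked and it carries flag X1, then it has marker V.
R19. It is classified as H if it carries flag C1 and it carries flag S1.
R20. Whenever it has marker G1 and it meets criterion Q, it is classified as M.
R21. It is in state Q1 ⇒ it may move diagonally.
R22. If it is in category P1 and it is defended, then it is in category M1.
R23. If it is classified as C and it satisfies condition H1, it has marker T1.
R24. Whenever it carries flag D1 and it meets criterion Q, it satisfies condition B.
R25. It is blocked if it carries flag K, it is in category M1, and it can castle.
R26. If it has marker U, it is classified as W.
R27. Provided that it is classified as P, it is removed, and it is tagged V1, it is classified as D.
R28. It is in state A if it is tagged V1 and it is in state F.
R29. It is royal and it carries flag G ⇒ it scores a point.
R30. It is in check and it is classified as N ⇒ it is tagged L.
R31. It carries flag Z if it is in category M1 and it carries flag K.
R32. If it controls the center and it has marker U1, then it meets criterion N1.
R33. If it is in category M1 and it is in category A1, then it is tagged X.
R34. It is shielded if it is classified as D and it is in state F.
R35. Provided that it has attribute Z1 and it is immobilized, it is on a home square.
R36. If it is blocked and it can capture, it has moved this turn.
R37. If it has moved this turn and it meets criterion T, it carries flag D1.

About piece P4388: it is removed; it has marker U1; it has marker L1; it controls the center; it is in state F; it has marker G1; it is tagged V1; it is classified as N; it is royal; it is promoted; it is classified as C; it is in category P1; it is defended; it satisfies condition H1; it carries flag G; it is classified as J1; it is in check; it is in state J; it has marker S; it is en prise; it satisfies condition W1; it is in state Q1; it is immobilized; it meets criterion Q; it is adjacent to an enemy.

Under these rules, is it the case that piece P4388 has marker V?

By R7 (it has marker L1, it is removed): it carries flag E1.
By R15 (it is promoted, it carries flag G): it carries flag F1.
By R20 (it has marker G1, it meets criterion Q): it is classified as M.
By R21 (it is in state Q1): it may move diagonally.
By R22 (it is in category P1, it is defended): it is in category M1.
By R23 (it is classified as C, it satisfies condition H1): it has marker T1.
By R28 (it is tagged V1, it is in state F): it is in state A.
By R29 (it is royal, it carries flag G): it scores a point.
By R30 (it is in check, it is classified as N): it is tagged L.
By R32 (it controls the center, it has marker U1): it meets criterion N1.
By R1 (it may move diagonally, it is in category P1, it is in state F): it carries flag K.
By R4 (it is classified as M, it is in state J): it is in category E.
By R8 (it scores a point, it meets criterion N1): it can castle.
By R9 (it is in state A, it is immobilized, it has marker S): it carries flag S1.
By R10 (it is tagged L, it is in state J, it has marker S): it is classified as P.
By R12 (it is in category E, it has marker S): it has attribute Z1.
By R14 (it carries flag F1, it carries flag E1): it can capture.
By R16 (it has marker T1): it meets criterion T.
By R25 (it carries flag K, it is in category M1, it can castle): it is blocked.
By R27 (it is classified as P, it is removed, it is tagged V1): it is classified as D.
By R34 (it is classified as D, it is in state F): it is shielded.
By R36 (it is blocked, it can capture): it has moved this turn.
By R37 (it has moved this turn, it meets criterion T): it carries flag D1.
By R24 (it carries flag D1, it meets criterion Q): it satisfies condition B.
By R3 (it satisfies condition B, it is shielded): it carries flag C1.
By R19 (it carries flag C1, it carries flag S1): it is classified as H.
By R5 (it is classified as H): it satisfies condition K1.
By R13 (it satisfies condition K1, it has attribute Z1, it has marker S): it has marker V.

Yes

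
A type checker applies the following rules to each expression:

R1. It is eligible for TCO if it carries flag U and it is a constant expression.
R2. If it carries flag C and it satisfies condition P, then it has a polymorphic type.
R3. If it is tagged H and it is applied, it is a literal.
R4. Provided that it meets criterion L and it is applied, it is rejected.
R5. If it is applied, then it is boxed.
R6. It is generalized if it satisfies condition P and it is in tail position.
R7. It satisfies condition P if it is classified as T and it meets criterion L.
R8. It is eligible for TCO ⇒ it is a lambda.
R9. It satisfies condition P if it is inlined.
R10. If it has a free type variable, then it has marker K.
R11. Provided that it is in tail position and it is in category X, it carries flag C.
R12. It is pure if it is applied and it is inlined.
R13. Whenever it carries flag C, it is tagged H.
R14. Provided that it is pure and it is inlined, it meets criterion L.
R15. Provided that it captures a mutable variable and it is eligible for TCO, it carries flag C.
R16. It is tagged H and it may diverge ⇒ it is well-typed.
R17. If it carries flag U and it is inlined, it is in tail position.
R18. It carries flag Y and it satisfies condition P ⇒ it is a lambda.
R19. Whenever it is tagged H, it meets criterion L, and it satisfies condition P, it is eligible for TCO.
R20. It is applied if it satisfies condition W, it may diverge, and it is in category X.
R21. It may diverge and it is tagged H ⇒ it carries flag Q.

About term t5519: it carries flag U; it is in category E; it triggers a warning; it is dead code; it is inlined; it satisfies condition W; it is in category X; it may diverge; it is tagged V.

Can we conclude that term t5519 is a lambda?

Yes

By R9 (it is inlined): it satisfies condition P.
By R17 (it carries flag U, it is inlined): it is in tail position.
By R20 (it satisfies condition W, it may diverge, it is in category X): it is applied.
By R11 (it is in tail position, it is in category X): it carries flag C.
By R12 (it is applied, it is inlined): it is pure.
By R13 (it carries flag C): it is tagged H.
By R14 (it is pure, it is inlined): it meets criterion L.
By R19 (it is tagged H, it meets criterion L, it satisfies condition P): it is eligible for TCO.
By R8 (it is eligible for TCO): it is a lambda.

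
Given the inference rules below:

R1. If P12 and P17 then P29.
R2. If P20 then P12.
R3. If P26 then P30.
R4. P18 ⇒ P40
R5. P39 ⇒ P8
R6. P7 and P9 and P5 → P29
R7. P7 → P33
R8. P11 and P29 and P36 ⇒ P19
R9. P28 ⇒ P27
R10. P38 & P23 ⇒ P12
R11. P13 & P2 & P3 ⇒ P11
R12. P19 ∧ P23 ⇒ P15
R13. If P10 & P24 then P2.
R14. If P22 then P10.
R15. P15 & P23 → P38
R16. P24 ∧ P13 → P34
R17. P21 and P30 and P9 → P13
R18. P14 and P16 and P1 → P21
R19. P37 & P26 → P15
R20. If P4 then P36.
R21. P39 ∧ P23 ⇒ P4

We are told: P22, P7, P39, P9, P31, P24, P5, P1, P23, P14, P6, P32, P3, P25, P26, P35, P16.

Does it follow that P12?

P30  (by R3: P26)
P29  (by R6: P7, P9, P5)
P10  (by R14: P22)
P21  (by R18: P14, P16, P1)
P4  (by R21: P39, P23)
P2  (by R13: P10, P24)
P13  (by R17: P21, P30, P9)
P36  (by R20: P4)
P11  (by R11: P13, P2, P3)
P19  (by R8: P11, P29, P36)
P15  (by R12: P19, P23)
P38  (by R15: P15, P23)
P12  (by R10: P38, P23)

Yes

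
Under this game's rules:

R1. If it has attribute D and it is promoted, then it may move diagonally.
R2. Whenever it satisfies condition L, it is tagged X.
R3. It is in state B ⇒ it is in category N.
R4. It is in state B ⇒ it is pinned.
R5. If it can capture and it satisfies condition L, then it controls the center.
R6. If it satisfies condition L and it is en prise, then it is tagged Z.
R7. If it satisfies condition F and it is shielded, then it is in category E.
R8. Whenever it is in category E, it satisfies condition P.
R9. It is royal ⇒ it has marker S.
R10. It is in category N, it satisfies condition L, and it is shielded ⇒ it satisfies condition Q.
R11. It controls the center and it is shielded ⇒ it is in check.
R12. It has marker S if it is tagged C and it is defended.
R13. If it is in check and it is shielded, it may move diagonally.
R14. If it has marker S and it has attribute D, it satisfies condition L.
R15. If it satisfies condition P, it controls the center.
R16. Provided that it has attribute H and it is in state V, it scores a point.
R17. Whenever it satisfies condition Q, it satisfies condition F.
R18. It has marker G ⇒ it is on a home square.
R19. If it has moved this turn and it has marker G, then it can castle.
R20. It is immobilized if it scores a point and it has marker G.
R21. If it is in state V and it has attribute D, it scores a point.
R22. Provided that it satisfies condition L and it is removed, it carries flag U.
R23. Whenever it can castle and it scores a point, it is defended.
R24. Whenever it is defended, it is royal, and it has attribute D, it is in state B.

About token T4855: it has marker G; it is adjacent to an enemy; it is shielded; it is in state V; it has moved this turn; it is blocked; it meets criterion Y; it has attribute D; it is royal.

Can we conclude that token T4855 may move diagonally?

Yes

By R9 (it is royal): it has marker S.
By R14 (it has marker S, it has attribute D): it satisfies condition L.
By R19 (it has moved this turn, it has marker G): it can castle.
By R21 (it is in state V, it has attribute D): it scores a point.
By R23 (it can castle, it scores a point): it is defended.
By R24 (it is defended, it is royal, it has attribute D): it is in state B.
By R3 (it is in state B): it is in category N.
By R10 (it is in category N, it satisfies condition L, it is shielded): it satisfies condition Q.
By R17 (it satisfies condition Q): it satisfies condition F.
By R7 (it satisfies condition F, it is shielded): it is in category E.
By R8 (it is in category E): it satisfies condition P.
By R15 (it satisfies condition P): it controls the center.
By R11 (it controls the center, it is shielded): it is in check.
By R13 (it is in check, it is shielded): it may move diagonally.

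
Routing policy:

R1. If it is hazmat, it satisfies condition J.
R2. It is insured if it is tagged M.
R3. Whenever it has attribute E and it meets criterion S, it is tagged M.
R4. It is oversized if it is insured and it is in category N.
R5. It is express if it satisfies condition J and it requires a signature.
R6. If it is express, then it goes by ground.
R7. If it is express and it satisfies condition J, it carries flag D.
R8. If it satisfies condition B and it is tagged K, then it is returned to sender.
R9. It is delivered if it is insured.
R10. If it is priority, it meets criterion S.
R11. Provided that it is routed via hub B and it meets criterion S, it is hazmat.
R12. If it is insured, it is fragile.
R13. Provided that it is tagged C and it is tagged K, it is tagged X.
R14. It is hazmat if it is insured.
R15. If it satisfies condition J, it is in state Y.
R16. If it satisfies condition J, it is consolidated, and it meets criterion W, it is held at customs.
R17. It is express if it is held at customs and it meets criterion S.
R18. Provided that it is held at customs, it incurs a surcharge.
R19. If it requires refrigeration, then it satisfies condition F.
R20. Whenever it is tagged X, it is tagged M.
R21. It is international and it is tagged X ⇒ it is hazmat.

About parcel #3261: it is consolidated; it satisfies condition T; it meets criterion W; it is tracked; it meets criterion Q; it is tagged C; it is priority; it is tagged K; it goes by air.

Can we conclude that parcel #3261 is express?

By R10 (it is priority): it meets criterion S.
By R13 (it is tagged C, it is tagged K): it is tagged X.
By R20 (it is tagged X): it is tagged M.
By R2 (it is tagged M): it is insured.
By R14 (it is insured): it is hazmat.
By R1 (it is hazmat): it satisfies condition J.
By R16 (it satisfies condition J, it is consolidated, it meets criterion W): it is held at customs.
By R17 (it is held at customs, it meets criterion S): it is express.

Yes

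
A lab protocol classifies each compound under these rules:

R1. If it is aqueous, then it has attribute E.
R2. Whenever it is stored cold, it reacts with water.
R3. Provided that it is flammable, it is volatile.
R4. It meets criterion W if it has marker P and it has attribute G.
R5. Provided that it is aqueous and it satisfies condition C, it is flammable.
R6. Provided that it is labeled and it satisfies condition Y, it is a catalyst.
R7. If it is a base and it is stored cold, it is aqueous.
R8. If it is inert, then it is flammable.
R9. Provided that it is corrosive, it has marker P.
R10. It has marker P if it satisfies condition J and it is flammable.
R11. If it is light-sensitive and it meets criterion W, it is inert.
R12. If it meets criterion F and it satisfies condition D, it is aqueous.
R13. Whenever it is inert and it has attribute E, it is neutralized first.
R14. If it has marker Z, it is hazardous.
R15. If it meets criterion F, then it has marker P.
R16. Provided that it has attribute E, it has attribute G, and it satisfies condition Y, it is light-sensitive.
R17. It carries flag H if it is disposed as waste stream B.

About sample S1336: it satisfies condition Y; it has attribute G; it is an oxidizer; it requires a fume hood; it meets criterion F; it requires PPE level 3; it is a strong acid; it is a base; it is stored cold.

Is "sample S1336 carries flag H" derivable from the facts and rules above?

Forward chaining from the given facts derives: reacts with water, is aqueous, has marker P, has attribute E, meets criterion W, is light-sensitive, is inert, is neutralized first, is flammable, is volatile.
The only rule concluding "it carries flag H" is R17, which needs "it is disposed as waste stream B"; that is never established.

No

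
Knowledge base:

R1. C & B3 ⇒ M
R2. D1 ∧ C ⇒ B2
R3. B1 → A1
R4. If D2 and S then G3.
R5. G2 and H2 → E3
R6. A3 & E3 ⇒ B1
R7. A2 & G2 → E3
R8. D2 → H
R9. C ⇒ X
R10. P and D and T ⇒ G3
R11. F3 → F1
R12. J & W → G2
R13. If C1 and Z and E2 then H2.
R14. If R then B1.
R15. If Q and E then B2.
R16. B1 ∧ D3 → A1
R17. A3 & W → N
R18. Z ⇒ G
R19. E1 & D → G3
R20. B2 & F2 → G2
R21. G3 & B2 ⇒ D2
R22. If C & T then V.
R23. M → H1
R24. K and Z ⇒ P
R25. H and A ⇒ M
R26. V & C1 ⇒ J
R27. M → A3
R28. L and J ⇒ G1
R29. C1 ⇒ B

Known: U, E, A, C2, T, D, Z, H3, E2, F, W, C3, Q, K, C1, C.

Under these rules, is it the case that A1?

Yes

H2  (by R13: C1, Z, E2)
B2  (by R15: Q, E)
V  (by R22: C, T)
P  (by R24: K, Z)
J  (by R26: V, C1)
G3  (by R10: P, D, T)
G2  (by R12: J, W)
D2  (by R21: G3, B2)
E3  (by R5: G2, H2)
H  (by R8: D2)
M  (by R25: H, A)
A3  (by R27: M)
B1  (by R6: A3, E3)
A1  (by R3: B1)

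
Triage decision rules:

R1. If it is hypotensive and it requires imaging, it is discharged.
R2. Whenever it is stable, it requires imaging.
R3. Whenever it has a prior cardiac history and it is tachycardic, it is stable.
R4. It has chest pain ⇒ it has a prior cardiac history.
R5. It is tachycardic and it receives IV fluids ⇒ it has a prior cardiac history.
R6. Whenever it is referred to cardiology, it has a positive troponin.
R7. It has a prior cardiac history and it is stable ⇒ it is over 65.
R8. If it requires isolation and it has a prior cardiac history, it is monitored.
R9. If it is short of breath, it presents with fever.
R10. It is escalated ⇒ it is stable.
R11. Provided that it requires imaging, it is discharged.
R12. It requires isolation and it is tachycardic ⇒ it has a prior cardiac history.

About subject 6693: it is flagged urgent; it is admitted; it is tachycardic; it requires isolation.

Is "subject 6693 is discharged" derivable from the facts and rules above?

By R12 (it requires isolation, it is tachycardic): it has a prior cardiac history.
By R3 (it has a prior cardiac history, it is tachycardic): it is stable.
By R2 (it is stable): it requires imaging.
By R11 (it requires imaging): it is discharged.

Yes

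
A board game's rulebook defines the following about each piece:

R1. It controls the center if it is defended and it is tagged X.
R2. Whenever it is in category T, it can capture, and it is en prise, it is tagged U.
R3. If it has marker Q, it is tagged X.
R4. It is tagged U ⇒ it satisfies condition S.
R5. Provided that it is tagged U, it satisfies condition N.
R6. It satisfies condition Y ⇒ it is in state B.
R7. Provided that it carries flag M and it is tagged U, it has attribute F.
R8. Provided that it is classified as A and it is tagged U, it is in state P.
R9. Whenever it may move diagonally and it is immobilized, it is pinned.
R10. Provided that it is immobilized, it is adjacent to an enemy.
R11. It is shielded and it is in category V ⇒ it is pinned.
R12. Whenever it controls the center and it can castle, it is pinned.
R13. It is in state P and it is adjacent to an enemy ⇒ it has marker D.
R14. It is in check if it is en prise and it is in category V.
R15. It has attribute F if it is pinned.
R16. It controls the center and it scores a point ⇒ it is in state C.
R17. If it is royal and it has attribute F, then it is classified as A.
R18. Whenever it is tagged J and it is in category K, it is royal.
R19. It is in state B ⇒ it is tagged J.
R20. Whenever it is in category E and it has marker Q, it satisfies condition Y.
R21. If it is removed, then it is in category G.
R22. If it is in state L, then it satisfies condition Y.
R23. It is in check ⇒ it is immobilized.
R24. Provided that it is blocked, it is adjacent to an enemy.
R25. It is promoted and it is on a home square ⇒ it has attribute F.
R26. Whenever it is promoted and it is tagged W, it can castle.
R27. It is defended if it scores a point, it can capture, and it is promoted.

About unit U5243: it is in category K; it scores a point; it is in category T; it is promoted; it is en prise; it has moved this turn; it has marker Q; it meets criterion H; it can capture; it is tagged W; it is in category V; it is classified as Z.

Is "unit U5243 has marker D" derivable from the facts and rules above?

Forward chaining from the given facts derives: is tagged U, is tagged X, satisfies condition S, satisfies condition N, is in check, is immobilized, can castle, is defended, controls the center, is adjacent to an enemy, is pinned, has attribute F, is in state C.
The only rule concluding "it has marker D" is R13, which needs "it is in state P"; that is never established.

No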